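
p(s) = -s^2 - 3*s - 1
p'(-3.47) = 3.94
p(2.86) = -17.76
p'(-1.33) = -0.34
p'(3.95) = -10.90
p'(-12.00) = 21.00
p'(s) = -2*s - 3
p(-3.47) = -2.63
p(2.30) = -13.19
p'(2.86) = -8.72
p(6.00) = -55.00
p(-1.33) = 1.22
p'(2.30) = -7.60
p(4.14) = -30.56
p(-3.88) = -4.41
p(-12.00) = -109.00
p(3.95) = -28.45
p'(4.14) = -11.28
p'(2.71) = -8.42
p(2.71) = -16.47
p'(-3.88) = 4.76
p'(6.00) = -15.00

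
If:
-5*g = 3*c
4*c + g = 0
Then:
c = 0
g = 0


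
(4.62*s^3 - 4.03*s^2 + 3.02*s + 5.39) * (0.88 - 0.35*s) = -1.617*s^4 + 5.4761*s^3 - 4.6034*s^2 + 0.7711*s + 4.7432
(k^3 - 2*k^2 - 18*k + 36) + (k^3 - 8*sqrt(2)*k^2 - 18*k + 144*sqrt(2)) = 2*k^3 - 8*sqrt(2)*k^2 - 2*k^2 - 36*k + 36 + 144*sqrt(2)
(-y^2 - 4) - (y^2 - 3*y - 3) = -2*y^2 + 3*y - 1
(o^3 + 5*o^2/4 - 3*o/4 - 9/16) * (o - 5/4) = o^4 - 37*o^2/16 + 3*o/8 + 45/64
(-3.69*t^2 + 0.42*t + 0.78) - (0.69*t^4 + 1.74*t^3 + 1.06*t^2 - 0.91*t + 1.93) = -0.69*t^4 - 1.74*t^3 - 4.75*t^2 + 1.33*t - 1.15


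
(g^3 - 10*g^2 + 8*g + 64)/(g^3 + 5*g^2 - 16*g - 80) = (g^2 - 6*g - 16)/(g^2 + 9*g + 20)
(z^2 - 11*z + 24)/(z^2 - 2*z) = (z^2 - 11*z + 24)/(z*(z - 2))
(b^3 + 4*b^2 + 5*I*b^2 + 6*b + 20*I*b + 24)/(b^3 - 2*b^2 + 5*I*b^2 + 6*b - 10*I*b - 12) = (b + 4)/(b - 2)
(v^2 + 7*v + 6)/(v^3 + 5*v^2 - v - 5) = (v + 6)/(v^2 + 4*v - 5)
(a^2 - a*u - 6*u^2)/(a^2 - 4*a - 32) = (-a^2 + a*u + 6*u^2)/(-a^2 + 4*a + 32)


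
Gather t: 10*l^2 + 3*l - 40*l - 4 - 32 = 10*l^2 - 37*l - 36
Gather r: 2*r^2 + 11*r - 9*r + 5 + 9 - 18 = 2*r^2 + 2*r - 4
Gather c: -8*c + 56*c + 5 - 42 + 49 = 48*c + 12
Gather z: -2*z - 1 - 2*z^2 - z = -2*z^2 - 3*z - 1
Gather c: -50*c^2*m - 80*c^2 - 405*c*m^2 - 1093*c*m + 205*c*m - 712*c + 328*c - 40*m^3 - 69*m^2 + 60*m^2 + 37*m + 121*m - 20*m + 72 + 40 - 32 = c^2*(-50*m - 80) + c*(-405*m^2 - 888*m - 384) - 40*m^3 - 9*m^2 + 138*m + 80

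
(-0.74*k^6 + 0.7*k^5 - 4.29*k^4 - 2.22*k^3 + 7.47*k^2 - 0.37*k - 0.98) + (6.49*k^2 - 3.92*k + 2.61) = -0.74*k^6 + 0.7*k^5 - 4.29*k^4 - 2.22*k^3 + 13.96*k^2 - 4.29*k + 1.63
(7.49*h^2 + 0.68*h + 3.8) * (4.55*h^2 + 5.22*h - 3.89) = 34.0795*h^4 + 42.1918*h^3 - 8.2965*h^2 + 17.1908*h - 14.782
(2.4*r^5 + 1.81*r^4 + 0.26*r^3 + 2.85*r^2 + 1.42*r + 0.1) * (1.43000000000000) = 3.432*r^5 + 2.5883*r^4 + 0.3718*r^3 + 4.0755*r^2 + 2.0306*r + 0.143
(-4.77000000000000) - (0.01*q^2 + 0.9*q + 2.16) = -0.01*q^2 - 0.9*q - 6.93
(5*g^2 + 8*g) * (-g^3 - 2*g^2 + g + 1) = -5*g^5 - 18*g^4 - 11*g^3 + 13*g^2 + 8*g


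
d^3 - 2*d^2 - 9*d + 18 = (d - 3)*(d - 2)*(d + 3)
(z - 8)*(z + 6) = z^2 - 2*z - 48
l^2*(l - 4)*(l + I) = l^4 - 4*l^3 + I*l^3 - 4*I*l^2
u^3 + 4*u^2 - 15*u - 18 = (u - 3)*(u + 1)*(u + 6)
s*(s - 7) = s^2 - 7*s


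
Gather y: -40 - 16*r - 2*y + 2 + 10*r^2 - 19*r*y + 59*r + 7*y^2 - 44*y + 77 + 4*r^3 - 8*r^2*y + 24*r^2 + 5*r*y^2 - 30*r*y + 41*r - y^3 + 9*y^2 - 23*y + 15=4*r^3 + 34*r^2 + 84*r - y^3 + y^2*(5*r + 16) + y*(-8*r^2 - 49*r - 69) + 54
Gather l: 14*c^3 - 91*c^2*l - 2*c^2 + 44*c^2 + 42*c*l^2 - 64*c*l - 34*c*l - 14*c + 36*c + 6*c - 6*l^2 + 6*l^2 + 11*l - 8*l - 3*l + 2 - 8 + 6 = 14*c^3 + 42*c^2 + 42*c*l^2 + 28*c + l*(-91*c^2 - 98*c)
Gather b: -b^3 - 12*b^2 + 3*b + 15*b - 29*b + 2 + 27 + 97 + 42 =-b^3 - 12*b^2 - 11*b + 168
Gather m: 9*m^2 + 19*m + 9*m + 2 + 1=9*m^2 + 28*m + 3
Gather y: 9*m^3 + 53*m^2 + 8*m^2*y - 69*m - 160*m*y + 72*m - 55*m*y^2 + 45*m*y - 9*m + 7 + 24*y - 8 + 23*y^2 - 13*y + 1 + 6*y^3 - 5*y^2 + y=9*m^3 + 53*m^2 - 6*m + 6*y^3 + y^2*(18 - 55*m) + y*(8*m^2 - 115*m + 12)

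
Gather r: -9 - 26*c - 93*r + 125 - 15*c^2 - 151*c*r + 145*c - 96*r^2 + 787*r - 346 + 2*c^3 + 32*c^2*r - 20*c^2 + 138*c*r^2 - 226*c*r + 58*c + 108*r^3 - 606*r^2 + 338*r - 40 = 2*c^3 - 35*c^2 + 177*c + 108*r^3 + r^2*(138*c - 702) + r*(32*c^2 - 377*c + 1032) - 270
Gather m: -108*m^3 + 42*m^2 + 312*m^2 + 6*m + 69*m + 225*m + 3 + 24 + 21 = -108*m^3 + 354*m^2 + 300*m + 48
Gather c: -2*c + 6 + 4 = 10 - 2*c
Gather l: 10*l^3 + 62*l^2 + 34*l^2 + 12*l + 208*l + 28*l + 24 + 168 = 10*l^3 + 96*l^2 + 248*l + 192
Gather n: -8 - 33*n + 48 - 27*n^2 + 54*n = -27*n^2 + 21*n + 40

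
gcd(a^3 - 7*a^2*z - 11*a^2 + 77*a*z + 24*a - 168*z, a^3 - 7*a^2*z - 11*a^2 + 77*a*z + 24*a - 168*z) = -a^3 + 7*a^2*z + 11*a^2 - 77*a*z - 24*a + 168*z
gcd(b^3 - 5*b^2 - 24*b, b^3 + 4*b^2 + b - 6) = b + 3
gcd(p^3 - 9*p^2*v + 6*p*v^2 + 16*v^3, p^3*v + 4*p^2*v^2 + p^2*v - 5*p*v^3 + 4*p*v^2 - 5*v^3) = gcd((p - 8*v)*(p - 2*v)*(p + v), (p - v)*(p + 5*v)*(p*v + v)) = 1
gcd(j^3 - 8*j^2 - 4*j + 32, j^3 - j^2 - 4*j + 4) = j^2 - 4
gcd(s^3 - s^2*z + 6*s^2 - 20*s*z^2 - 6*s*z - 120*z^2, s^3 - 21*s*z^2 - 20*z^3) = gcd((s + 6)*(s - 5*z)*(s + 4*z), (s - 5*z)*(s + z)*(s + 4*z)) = -s^2 + s*z + 20*z^2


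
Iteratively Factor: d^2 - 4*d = (d)*(d - 4)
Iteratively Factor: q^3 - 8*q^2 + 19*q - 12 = (q - 1)*(q^2 - 7*q + 12) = (q - 3)*(q - 1)*(q - 4)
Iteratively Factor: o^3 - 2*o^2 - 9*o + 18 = (o - 3)*(o^2 + o - 6) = (o - 3)*(o - 2)*(o + 3)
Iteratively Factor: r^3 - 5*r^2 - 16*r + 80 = (r - 5)*(r^2 - 16) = (r - 5)*(r - 4)*(r + 4)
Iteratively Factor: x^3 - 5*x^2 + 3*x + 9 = (x - 3)*(x^2 - 2*x - 3) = (x - 3)^2*(x + 1)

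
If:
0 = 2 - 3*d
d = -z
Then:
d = 2/3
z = -2/3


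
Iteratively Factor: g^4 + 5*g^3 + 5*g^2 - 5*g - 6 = (g + 1)*(g^3 + 4*g^2 + g - 6) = (g + 1)*(g + 3)*(g^2 + g - 2) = (g + 1)*(g + 2)*(g + 3)*(g - 1)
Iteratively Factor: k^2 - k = (k)*(k - 1)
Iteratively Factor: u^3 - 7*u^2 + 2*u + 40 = (u - 4)*(u^2 - 3*u - 10) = (u - 4)*(u + 2)*(u - 5)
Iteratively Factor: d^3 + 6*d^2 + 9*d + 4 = (d + 1)*(d^2 + 5*d + 4) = (d + 1)*(d + 4)*(d + 1)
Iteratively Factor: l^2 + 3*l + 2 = (l + 1)*(l + 2)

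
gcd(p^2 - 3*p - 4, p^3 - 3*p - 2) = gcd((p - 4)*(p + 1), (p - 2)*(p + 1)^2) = p + 1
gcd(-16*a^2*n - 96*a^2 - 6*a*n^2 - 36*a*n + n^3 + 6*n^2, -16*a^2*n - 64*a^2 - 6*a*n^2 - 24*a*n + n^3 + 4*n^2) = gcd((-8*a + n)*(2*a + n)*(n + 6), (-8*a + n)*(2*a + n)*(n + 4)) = 16*a^2 + 6*a*n - n^2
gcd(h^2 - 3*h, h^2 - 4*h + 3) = h - 3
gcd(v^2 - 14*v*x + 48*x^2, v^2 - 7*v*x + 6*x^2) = -v + 6*x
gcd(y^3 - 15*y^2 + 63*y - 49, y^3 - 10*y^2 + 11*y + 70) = y - 7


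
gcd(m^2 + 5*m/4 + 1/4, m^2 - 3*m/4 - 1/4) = m + 1/4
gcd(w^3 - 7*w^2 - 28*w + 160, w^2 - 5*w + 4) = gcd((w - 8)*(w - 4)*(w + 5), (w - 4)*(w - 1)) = w - 4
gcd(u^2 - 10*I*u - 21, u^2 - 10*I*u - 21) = u^2 - 10*I*u - 21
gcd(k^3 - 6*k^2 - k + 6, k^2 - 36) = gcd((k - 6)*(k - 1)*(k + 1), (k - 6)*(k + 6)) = k - 6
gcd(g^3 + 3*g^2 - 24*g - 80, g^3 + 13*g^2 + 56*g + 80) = g^2 + 8*g + 16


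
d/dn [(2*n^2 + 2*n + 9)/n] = 2 - 9/n^2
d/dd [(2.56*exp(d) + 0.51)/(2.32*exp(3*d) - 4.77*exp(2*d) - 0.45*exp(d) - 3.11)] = (-11.8784*exp(3*d) + 8.6616*exp(2*d) + 4.8654*exp(d) - 7.7321)*exp(d)/(5.3824*exp(6*d) - 22.1328*exp(5*d) + 20.6649*exp(4*d) - 10.1374*exp(3*d) + 29.8719*exp(2*d) + 2.799*exp(d) + 9.6721)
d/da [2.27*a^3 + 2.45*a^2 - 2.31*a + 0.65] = 6.81*a^2 + 4.9*a - 2.31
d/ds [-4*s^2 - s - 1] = -8*s - 1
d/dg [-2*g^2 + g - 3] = 1 - 4*g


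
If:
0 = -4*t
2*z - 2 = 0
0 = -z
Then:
No Solution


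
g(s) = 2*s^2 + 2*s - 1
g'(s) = 4*s + 2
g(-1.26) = -0.34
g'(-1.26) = -3.04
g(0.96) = 2.76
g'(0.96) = 5.84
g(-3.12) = 12.23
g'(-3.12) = -10.48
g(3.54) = 31.14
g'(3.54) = 16.16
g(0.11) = -0.76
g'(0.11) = 2.44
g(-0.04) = -1.08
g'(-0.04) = 1.84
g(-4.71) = 33.95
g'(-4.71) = -16.84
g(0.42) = 0.19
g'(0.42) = 3.68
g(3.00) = 23.00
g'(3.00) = 14.00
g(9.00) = 179.00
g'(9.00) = 38.00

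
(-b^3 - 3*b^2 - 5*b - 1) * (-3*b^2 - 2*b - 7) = 3*b^5 + 11*b^4 + 28*b^3 + 34*b^2 + 37*b + 7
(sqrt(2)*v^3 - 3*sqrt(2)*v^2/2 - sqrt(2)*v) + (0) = sqrt(2)*v^3 - 3*sqrt(2)*v^2/2 - sqrt(2)*v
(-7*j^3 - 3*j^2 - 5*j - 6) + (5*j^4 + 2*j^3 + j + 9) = 5*j^4 - 5*j^3 - 3*j^2 - 4*j + 3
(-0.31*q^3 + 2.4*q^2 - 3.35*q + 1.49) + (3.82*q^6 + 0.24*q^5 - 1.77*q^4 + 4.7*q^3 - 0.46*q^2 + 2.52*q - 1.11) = 3.82*q^6 + 0.24*q^5 - 1.77*q^4 + 4.39*q^3 + 1.94*q^2 - 0.83*q + 0.38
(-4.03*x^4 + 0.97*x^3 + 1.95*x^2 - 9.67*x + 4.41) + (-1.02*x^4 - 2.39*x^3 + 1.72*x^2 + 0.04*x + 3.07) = -5.05*x^4 - 1.42*x^3 + 3.67*x^2 - 9.63*x + 7.48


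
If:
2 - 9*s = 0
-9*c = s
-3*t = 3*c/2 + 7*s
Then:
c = -2/81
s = 2/9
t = -41/81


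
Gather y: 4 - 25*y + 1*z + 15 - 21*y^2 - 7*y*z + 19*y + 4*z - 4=-21*y^2 + y*(-7*z - 6) + 5*z + 15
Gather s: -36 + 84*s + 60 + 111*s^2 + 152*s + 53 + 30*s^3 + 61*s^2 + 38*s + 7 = 30*s^3 + 172*s^2 + 274*s + 84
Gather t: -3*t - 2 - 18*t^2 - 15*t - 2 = -18*t^2 - 18*t - 4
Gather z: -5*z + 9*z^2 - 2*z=9*z^2 - 7*z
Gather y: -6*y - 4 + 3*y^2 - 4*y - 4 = 3*y^2 - 10*y - 8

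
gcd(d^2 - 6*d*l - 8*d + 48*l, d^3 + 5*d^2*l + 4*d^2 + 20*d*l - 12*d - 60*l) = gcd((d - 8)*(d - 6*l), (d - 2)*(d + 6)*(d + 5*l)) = 1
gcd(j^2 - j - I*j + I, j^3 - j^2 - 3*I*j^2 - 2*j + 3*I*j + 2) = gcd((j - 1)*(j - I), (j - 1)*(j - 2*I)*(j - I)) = j^2 + j*(-1 - I) + I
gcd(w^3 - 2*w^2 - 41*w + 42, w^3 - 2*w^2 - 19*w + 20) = w - 1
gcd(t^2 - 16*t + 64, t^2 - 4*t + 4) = 1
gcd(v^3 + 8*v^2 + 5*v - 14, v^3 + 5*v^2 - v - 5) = v - 1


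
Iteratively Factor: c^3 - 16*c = (c)*(c^2 - 16) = c*(c - 4)*(c + 4)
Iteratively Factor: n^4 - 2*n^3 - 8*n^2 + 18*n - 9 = (n - 1)*(n^3 - n^2 - 9*n + 9) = (n - 1)^2*(n^2 - 9) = (n - 3)*(n - 1)^2*(n + 3)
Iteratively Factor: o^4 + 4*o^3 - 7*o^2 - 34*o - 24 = (o + 4)*(o^3 - 7*o - 6) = (o - 3)*(o + 4)*(o^2 + 3*o + 2) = (o - 3)*(o + 2)*(o + 4)*(o + 1)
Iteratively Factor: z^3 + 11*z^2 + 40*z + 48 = (z + 4)*(z^2 + 7*z + 12) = (z + 3)*(z + 4)*(z + 4)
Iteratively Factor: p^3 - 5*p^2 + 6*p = (p - 3)*(p^2 - 2*p) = (p - 3)*(p - 2)*(p)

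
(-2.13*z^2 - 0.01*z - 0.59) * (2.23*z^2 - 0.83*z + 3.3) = -4.7499*z^4 + 1.7456*z^3 - 8.3364*z^2 + 0.4567*z - 1.947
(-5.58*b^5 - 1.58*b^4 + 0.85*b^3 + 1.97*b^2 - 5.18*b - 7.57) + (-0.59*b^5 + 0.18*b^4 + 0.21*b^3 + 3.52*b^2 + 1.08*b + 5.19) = -6.17*b^5 - 1.4*b^4 + 1.06*b^3 + 5.49*b^2 - 4.1*b - 2.38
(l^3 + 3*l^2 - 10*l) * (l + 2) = l^4 + 5*l^3 - 4*l^2 - 20*l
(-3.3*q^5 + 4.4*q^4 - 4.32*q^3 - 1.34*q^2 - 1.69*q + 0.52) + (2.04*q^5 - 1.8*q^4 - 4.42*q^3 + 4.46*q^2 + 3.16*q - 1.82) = -1.26*q^5 + 2.6*q^4 - 8.74*q^3 + 3.12*q^2 + 1.47*q - 1.3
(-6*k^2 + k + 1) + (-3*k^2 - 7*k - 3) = -9*k^2 - 6*k - 2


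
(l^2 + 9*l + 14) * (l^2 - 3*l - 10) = l^4 + 6*l^3 - 23*l^2 - 132*l - 140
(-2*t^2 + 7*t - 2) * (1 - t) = 2*t^3 - 9*t^2 + 9*t - 2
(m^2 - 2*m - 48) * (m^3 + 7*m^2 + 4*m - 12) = m^5 + 5*m^4 - 58*m^3 - 356*m^2 - 168*m + 576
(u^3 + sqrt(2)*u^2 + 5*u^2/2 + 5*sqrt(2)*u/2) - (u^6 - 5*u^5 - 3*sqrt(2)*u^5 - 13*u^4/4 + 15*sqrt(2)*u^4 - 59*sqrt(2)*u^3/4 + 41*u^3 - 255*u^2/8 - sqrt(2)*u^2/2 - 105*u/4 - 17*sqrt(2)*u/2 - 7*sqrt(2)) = -u^6 + 3*sqrt(2)*u^5 + 5*u^5 - 15*sqrt(2)*u^4 + 13*u^4/4 - 40*u^3 + 59*sqrt(2)*u^3/4 + 3*sqrt(2)*u^2/2 + 275*u^2/8 + 11*sqrt(2)*u + 105*u/4 + 7*sqrt(2)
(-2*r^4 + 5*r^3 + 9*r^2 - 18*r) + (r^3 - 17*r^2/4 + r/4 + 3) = -2*r^4 + 6*r^3 + 19*r^2/4 - 71*r/4 + 3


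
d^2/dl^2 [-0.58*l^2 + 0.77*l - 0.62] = -1.16000000000000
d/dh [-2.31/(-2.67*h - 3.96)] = -6.1677/(2.67*h + 3.96)^2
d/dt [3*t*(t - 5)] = 6*t - 15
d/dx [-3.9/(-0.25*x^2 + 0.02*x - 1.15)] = (0.078 - 1.95*x)/(0.25*x^2 - 0.02*x + 1.15)^2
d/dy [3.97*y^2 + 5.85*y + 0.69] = 7.94*y + 5.85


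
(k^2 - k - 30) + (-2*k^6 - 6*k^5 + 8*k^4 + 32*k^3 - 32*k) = -2*k^6 - 6*k^5 + 8*k^4 + 32*k^3 + k^2 - 33*k - 30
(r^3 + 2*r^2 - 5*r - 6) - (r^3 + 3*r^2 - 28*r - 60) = -r^2 + 23*r + 54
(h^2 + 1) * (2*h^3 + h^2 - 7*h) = 2*h^5 + h^4 - 5*h^3 + h^2 - 7*h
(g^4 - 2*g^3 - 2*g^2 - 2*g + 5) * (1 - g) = -g^5 + 3*g^4 - 7*g + 5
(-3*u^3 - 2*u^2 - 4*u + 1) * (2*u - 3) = -6*u^4 + 5*u^3 - 2*u^2 + 14*u - 3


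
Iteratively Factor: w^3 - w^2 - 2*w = (w - 2)*(w^2 + w) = w*(w - 2)*(w + 1)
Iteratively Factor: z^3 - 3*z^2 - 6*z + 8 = (z - 4)*(z^2 + z - 2) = (z - 4)*(z - 1)*(z + 2)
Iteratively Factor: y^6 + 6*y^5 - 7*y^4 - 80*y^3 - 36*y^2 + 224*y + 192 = (y + 4)*(y^5 + 2*y^4 - 15*y^3 - 20*y^2 + 44*y + 48) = (y - 2)*(y + 4)*(y^4 + 4*y^3 - 7*y^2 - 34*y - 24) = (y - 2)*(y + 4)^2*(y^3 - 7*y - 6) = (y - 2)*(y + 1)*(y + 4)^2*(y^2 - y - 6) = (y - 3)*(y - 2)*(y + 1)*(y + 4)^2*(y + 2)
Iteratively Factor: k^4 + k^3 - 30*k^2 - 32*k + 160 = (k + 4)*(k^3 - 3*k^2 - 18*k + 40) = (k - 2)*(k + 4)*(k^2 - k - 20) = (k - 5)*(k - 2)*(k + 4)*(k + 4)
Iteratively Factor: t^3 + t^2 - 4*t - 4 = (t + 1)*(t^2 - 4) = (t - 2)*(t + 1)*(t + 2)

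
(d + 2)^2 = d^2 + 4*d + 4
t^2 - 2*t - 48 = (t - 8)*(t + 6)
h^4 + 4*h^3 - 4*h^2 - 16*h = h*(h - 2)*(h + 2)*(h + 4)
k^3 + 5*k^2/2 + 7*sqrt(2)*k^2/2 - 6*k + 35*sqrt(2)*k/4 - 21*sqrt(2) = (k - 3/2)*(k + 4)*(k + 7*sqrt(2)/2)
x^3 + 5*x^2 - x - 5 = (x - 1)*(x + 1)*(x + 5)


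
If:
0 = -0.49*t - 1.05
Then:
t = -2.14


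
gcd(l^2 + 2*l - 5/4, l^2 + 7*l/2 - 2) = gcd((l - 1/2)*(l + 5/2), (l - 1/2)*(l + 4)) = l - 1/2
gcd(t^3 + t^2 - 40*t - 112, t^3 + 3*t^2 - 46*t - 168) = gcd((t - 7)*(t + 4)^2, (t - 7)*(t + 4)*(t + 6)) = t^2 - 3*t - 28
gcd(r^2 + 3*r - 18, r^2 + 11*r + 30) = r + 6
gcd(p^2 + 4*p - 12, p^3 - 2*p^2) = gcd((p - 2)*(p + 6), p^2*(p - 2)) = p - 2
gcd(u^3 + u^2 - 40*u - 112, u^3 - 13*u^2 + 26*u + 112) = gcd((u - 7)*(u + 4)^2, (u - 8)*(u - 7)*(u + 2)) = u - 7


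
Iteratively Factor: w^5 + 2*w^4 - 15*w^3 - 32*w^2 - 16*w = (w - 4)*(w^4 + 6*w^3 + 9*w^2 + 4*w) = w*(w - 4)*(w^3 + 6*w^2 + 9*w + 4) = w*(w - 4)*(w + 4)*(w^2 + 2*w + 1) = w*(w - 4)*(w + 1)*(w + 4)*(w + 1)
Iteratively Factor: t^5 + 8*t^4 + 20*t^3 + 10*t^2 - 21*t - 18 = (t - 1)*(t^4 + 9*t^3 + 29*t^2 + 39*t + 18) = (t - 1)*(t + 2)*(t^3 + 7*t^2 + 15*t + 9) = (t - 1)*(t + 1)*(t + 2)*(t^2 + 6*t + 9) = (t - 1)*(t + 1)*(t + 2)*(t + 3)*(t + 3)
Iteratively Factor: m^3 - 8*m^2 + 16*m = (m)*(m^2 - 8*m + 16) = m*(m - 4)*(m - 4)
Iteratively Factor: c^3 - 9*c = (c)*(c^2 - 9) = c*(c - 3)*(c + 3)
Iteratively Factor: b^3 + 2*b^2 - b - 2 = (b - 1)*(b^2 + 3*b + 2) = (b - 1)*(b + 1)*(b + 2)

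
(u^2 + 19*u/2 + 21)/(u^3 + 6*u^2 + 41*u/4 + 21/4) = 2*(u + 6)/(2*u^2 + 5*u + 3)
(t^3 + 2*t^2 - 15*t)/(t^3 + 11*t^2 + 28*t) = (t^2 + 2*t - 15)/(t^2 + 11*t + 28)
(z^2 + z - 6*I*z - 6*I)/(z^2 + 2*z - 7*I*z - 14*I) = (z^2 + z*(1 - 6*I) - 6*I)/(z^2 + z*(2 - 7*I) - 14*I)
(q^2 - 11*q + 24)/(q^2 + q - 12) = (q - 8)/(q + 4)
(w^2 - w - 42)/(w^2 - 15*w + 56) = (w + 6)/(w - 8)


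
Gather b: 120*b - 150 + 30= 120*b - 120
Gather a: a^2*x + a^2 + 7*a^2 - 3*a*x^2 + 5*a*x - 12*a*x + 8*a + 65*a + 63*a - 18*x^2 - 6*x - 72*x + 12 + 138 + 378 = a^2*(x + 8) + a*(-3*x^2 - 7*x + 136) - 18*x^2 - 78*x + 528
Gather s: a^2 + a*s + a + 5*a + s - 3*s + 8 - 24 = a^2 + 6*a + s*(a - 2) - 16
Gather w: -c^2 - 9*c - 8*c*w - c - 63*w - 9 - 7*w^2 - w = -c^2 - 10*c - 7*w^2 + w*(-8*c - 64) - 9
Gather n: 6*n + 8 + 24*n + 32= 30*n + 40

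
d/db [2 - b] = -1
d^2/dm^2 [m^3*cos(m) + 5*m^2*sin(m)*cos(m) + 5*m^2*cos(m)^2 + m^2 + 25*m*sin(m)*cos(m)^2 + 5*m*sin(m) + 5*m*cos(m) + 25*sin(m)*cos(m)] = -m^3*cos(m) - 6*m^2*sin(m) - 10*sqrt(2)*m^2*sin(2*m + pi/4) - 45*m*sin(m)/4 - 225*m*sin(3*m)/4 + m*cos(m) + 20*sqrt(2)*m*cos(2*m + pi/4) - 10*sin(m) - 45*sin(2*m) + 45*cos(m)/2 + 5*cos(2*m) + 75*cos(3*m)/2 + 7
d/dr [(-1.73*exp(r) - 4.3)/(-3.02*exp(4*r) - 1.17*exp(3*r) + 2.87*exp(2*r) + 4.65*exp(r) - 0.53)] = (-15.6738*exp(4*r) - 55.9922*exp(3*r) - 10.1279*exp(2*r) + 24.682*exp(r) + 20.9119)*exp(r)/(9.1204*exp(8*r) + 7.0668*exp(7*r) - 15.9659*exp(6*r) - 34.8018*exp(5*r) + 0.5571*exp(4*r) + 27.9312*exp(3*r) + 18.5803*exp(2*r) - 4.929*exp(r) + 0.2809)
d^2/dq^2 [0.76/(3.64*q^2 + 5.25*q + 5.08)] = (-20.139392*q^2 - 29.0472*q + 0.76*(7.28*q + 5.25)*(14.56*q + 10.5) - 28.106624)/(3.64*q^2 + 5.25*q + 5.08)^3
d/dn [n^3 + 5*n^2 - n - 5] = 3*n^2 + 10*n - 1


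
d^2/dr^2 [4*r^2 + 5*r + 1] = 8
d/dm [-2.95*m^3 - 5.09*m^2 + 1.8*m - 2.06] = -8.85*m^2 - 10.18*m + 1.8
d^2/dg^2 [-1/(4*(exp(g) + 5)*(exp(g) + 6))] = (-4*exp(3*g) - 33*exp(2*g) - exp(g) + 330)*exp(g)/(4*(exp(6*g) + 33*exp(5*g) + 453*exp(4*g) + 3311*exp(3*g) + 13590*exp(2*g) + 29700*exp(g) + 27000))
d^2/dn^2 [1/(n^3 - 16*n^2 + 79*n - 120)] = 2*((16 - 3*n)*(n^3 - 16*n^2 + 79*n - 120) + (3*n^2 - 32*n + 79)^2)/(n^3 - 16*n^2 + 79*n - 120)^3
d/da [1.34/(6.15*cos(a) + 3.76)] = 8.241*sin(a)/(6.15*cos(a) + 3.76)^2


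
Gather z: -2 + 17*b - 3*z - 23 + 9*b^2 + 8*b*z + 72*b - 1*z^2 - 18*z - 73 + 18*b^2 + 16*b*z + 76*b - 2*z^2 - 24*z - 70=27*b^2 + 165*b - 3*z^2 + z*(24*b - 45) - 168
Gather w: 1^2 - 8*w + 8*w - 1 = 0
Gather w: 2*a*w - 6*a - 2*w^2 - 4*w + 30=-6*a - 2*w^2 + w*(2*a - 4) + 30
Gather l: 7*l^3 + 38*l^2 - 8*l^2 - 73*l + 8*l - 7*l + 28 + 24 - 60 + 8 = 7*l^3 + 30*l^2 - 72*l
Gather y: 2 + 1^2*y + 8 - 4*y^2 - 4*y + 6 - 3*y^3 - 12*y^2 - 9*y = -3*y^3 - 16*y^2 - 12*y + 16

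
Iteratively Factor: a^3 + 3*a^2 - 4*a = (a + 4)*(a^2 - a) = a*(a + 4)*(a - 1)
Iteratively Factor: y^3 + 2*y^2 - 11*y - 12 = (y + 1)*(y^2 + y - 12) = (y + 1)*(y + 4)*(y - 3)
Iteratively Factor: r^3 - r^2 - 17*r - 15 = (r + 1)*(r^2 - 2*r - 15) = (r - 5)*(r + 1)*(r + 3)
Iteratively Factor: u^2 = (u)*(u)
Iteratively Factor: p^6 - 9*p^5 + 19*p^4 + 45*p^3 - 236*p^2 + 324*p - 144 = (p - 2)*(p^5 - 7*p^4 + 5*p^3 + 55*p^2 - 126*p + 72) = (p - 4)*(p - 2)*(p^4 - 3*p^3 - 7*p^2 + 27*p - 18) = (p - 4)*(p - 2)*(p - 1)*(p^3 - 2*p^2 - 9*p + 18) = (p - 4)*(p - 2)*(p - 1)*(p + 3)*(p^2 - 5*p + 6) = (p - 4)*(p - 3)*(p - 2)*(p - 1)*(p + 3)*(p - 2)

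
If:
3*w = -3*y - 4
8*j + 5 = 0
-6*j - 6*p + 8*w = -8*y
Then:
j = -5/8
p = -83/72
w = -y - 4/3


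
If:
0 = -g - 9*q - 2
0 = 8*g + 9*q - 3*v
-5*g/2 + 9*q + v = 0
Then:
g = -16/7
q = 2/63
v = -6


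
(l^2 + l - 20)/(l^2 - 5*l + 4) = (l + 5)/(l - 1)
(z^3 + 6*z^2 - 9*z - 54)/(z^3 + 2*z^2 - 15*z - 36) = (z^2 + 3*z - 18)/(z^2 - z - 12)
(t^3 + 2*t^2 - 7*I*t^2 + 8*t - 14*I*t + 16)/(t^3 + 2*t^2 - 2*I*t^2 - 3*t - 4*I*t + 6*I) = (t^3 + t^2*(2 - 7*I) + t*(8 - 14*I) + 16)/(t^3 + t^2*(2 - 2*I) + t*(-3 - 4*I) + 6*I)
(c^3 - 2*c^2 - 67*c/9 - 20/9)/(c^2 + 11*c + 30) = (9*c^3 - 18*c^2 - 67*c - 20)/(9*(c^2 + 11*c + 30))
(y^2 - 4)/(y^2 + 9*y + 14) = (y - 2)/(y + 7)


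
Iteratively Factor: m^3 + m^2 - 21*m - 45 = (m + 3)*(m^2 - 2*m - 15) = (m - 5)*(m + 3)*(m + 3)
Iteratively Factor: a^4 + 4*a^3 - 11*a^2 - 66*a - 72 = (a - 4)*(a^3 + 8*a^2 + 21*a + 18) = (a - 4)*(a + 2)*(a^2 + 6*a + 9) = (a - 4)*(a + 2)*(a + 3)*(a + 3)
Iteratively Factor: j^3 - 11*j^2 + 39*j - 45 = (j - 3)*(j^2 - 8*j + 15) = (j - 3)^2*(j - 5)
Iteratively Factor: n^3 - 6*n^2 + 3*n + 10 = (n - 5)*(n^2 - n - 2) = (n - 5)*(n - 2)*(n + 1)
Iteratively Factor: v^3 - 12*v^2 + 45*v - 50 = (v - 2)*(v^2 - 10*v + 25) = (v - 5)*(v - 2)*(v - 5)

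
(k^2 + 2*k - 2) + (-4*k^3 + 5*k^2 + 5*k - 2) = -4*k^3 + 6*k^2 + 7*k - 4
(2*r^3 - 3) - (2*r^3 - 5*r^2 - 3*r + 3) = 5*r^2 + 3*r - 6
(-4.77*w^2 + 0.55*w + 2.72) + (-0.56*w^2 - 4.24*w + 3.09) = -5.33*w^2 - 3.69*w + 5.81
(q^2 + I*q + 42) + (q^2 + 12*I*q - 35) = 2*q^2 + 13*I*q + 7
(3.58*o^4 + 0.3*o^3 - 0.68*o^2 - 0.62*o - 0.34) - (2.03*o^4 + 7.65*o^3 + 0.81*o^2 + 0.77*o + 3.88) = 1.55*o^4 - 7.35*o^3 - 1.49*o^2 - 1.39*o - 4.22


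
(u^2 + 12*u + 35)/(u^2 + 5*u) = (u + 7)/u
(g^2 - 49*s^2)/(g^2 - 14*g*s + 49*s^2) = (-g - 7*s)/(-g + 7*s)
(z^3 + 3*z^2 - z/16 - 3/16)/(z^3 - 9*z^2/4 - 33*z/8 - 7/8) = (4*z^2 + 11*z - 3)/(2*(2*z^2 - 5*z - 7))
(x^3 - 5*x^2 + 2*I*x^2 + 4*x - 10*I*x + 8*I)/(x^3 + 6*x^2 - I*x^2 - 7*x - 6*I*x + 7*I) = (x^2 + 2*x*(-2 + I) - 8*I)/(x^2 + x*(7 - I) - 7*I)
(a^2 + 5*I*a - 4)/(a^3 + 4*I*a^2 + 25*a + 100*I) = (a + I)/(a^2 + 25)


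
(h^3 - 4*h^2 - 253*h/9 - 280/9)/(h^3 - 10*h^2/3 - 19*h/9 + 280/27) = 3*(3*h^2 - 17*h - 56)/(9*h^2 - 45*h + 56)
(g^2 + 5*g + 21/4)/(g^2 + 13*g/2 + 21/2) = (g + 3/2)/(g + 3)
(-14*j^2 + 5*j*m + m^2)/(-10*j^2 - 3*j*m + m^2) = (14*j^2 - 5*j*m - m^2)/(10*j^2 + 3*j*m - m^2)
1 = 1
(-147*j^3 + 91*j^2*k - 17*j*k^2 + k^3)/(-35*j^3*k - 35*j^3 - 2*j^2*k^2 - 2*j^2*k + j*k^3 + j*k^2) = (21*j^2 - 10*j*k + k^2)/(j*(5*j*k + 5*j + k^2 + k))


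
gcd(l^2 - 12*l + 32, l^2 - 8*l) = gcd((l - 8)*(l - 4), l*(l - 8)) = l - 8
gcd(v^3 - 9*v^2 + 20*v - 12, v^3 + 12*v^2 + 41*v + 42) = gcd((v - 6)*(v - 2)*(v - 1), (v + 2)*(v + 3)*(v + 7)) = 1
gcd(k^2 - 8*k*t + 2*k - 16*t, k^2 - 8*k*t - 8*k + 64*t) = -k + 8*t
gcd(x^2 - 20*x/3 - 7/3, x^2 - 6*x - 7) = x - 7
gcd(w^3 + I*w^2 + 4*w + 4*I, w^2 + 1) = w + I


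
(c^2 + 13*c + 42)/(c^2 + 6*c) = (c + 7)/c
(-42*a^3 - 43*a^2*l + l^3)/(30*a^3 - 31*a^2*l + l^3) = (-7*a^2 - 6*a*l + l^2)/(5*a^2 - 6*a*l + l^2)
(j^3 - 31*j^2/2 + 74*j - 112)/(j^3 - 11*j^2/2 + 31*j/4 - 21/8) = 4*(j^2 - 12*j + 32)/(4*j^2 - 8*j + 3)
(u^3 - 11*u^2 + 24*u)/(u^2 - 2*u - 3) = u*(u - 8)/(u + 1)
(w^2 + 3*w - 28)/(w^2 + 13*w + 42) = (w - 4)/(w + 6)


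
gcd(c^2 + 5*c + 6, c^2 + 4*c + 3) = c + 3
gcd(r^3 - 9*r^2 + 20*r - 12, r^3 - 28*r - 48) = r - 6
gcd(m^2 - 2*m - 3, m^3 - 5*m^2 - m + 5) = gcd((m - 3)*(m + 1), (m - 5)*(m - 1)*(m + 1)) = m + 1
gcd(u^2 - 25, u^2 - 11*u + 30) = u - 5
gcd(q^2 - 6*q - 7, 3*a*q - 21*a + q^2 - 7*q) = q - 7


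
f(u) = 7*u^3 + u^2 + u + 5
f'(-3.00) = 184.00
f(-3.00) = -178.00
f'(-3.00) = 184.00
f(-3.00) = -178.00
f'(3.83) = 316.71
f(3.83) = 416.77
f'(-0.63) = 8.07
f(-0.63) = 3.02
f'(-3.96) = 322.39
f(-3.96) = -417.97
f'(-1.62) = 52.87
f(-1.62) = -23.76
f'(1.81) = 73.42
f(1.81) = 51.59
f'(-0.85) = 14.47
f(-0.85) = 0.57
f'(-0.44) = 4.19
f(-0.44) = 4.16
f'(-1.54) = 47.72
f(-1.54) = -19.73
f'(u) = 21*u^2 + 2*u + 1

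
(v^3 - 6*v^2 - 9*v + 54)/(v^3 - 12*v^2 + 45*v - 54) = (v + 3)/(v - 3)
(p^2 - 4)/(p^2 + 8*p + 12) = (p - 2)/(p + 6)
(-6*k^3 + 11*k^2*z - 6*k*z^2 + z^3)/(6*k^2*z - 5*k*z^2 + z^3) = (-k + z)/z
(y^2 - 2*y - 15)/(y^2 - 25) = (y + 3)/(y + 5)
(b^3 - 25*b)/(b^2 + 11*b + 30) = b*(b - 5)/(b + 6)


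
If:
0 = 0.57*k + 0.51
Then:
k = -0.89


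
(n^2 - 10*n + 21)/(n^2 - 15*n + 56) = (n - 3)/(n - 8)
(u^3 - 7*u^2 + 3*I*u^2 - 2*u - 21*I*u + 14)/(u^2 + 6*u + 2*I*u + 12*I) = (u^2 + u*(-7 + I) - 7*I)/(u + 6)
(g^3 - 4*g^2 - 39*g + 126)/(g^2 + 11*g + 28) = (g^3 - 4*g^2 - 39*g + 126)/(g^2 + 11*g + 28)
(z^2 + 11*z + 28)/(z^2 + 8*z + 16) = (z + 7)/(z + 4)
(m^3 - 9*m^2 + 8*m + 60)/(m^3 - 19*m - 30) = (m - 6)/(m + 3)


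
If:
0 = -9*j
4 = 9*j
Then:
No Solution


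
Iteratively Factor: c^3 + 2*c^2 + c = (c + 1)*(c^2 + c) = c*(c + 1)*(c + 1)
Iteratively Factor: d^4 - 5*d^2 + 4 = (d + 2)*(d^3 - 2*d^2 - d + 2) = (d + 1)*(d + 2)*(d^2 - 3*d + 2) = (d - 2)*(d + 1)*(d + 2)*(d - 1)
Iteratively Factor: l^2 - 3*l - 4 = (l + 1)*(l - 4)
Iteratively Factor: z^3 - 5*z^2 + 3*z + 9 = (z - 3)*(z^2 - 2*z - 3) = (z - 3)*(z + 1)*(z - 3)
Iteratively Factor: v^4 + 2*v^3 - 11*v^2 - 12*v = (v)*(v^3 + 2*v^2 - 11*v - 12) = v*(v - 3)*(v^2 + 5*v + 4) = v*(v - 3)*(v + 4)*(v + 1)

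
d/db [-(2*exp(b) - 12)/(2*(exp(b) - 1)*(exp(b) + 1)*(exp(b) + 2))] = 2*(exp(3*b) - 8*exp(2*b) - 12*exp(b) + 4)*exp(b)/(exp(6*b) + 4*exp(5*b) + 2*exp(4*b) - 8*exp(3*b) - 7*exp(2*b) + 4*exp(b) + 4)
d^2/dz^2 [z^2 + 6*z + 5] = 2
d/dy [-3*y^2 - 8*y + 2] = -6*y - 8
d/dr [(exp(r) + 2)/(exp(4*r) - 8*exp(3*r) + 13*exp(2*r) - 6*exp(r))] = (-3*exp(3*r) + 5*exp(2*r) + 40*exp(r) - 12)*exp(-r)/(exp(5*r) - 15*exp(4*r) + 75*exp(3*r) - 145*exp(2*r) + 120*exp(r) - 36)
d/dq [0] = 0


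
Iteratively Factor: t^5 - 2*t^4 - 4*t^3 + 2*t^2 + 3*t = (t)*(t^4 - 2*t^3 - 4*t^2 + 2*t + 3) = t*(t + 1)*(t^3 - 3*t^2 - t + 3) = t*(t - 1)*(t + 1)*(t^2 - 2*t - 3) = t*(t - 1)*(t + 1)^2*(t - 3)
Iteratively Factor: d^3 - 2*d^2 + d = (d - 1)*(d^2 - d) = d*(d - 1)*(d - 1)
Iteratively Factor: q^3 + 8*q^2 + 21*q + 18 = (q + 2)*(q^2 + 6*q + 9) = (q + 2)*(q + 3)*(q + 3)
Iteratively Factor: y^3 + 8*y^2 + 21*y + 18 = (y + 3)*(y^2 + 5*y + 6) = (y + 2)*(y + 3)*(y + 3)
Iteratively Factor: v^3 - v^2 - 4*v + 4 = (v + 2)*(v^2 - 3*v + 2) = (v - 1)*(v + 2)*(v - 2)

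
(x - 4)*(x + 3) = x^2 - x - 12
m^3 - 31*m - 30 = (m - 6)*(m + 1)*(m + 5)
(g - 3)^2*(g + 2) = g^3 - 4*g^2 - 3*g + 18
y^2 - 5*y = y*(y - 5)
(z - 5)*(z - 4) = z^2 - 9*z + 20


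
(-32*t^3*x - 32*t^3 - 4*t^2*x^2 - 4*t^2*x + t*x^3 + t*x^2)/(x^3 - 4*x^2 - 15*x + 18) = t*(-32*t^2*x - 32*t^2 - 4*t*x^2 - 4*t*x + x^3 + x^2)/(x^3 - 4*x^2 - 15*x + 18)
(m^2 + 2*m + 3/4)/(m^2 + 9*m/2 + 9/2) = (m + 1/2)/(m + 3)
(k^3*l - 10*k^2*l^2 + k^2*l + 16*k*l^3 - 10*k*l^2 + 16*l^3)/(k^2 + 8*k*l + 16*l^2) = l*(k^3 - 10*k^2*l + k^2 + 16*k*l^2 - 10*k*l + 16*l^2)/(k^2 + 8*k*l + 16*l^2)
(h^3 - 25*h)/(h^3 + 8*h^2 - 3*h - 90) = h*(h - 5)/(h^2 + 3*h - 18)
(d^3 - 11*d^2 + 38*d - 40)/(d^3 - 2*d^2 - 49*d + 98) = (d^2 - 9*d + 20)/(d^2 - 49)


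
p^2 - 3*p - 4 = (p - 4)*(p + 1)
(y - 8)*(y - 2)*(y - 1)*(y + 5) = y^4 - 6*y^3 - 29*y^2 + 114*y - 80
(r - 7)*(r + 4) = r^2 - 3*r - 28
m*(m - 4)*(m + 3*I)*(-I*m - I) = -I*m^4 + 3*m^3 + 3*I*m^3 - 9*m^2 + 4*I*m^2 - 12*m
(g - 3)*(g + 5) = g^2 + 2*g - 15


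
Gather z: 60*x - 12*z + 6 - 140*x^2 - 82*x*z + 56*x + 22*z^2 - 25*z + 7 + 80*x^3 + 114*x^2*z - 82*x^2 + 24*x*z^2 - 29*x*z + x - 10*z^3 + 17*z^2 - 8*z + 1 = 80*x^3 - 222*x^2 + 117*x - 10*z^3 + z^2*(24*x + 39) + z*(114*x^2 - 111*x - 45) + 14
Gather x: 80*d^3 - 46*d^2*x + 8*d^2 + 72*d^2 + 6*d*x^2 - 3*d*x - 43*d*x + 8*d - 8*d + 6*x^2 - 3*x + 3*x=80*d^3 + 80*d^2 + x^2*(6*d + 6) + x*(-46*d^2 - 46*d)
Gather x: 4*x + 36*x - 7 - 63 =40*x - 70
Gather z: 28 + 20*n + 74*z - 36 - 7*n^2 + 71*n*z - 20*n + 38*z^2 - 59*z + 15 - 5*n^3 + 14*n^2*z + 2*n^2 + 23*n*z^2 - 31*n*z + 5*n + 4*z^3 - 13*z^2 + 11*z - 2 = -5*n^3 - 5*n^2 + 5*n + 4*z^3 + z^2*(23*n + 25) + z*(14*n^2 + 40*n + 26) + 5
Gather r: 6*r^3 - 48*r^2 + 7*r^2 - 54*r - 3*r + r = 6*r^3 - 41*r^2 - 56*r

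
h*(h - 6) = h^2 - 6*h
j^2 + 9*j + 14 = (j + 2)*(j + 7)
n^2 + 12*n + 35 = (n + 5)*(n + 7)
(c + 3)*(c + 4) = c^2 + 7*c + 12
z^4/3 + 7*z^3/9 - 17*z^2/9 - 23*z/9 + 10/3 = (z/3 + 1)*(z - 5/3)*(z - 1)*(z + 2)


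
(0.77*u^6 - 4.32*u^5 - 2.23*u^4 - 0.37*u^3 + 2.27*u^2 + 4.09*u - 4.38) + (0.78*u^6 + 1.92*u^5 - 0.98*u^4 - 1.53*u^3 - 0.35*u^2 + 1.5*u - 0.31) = 1.55*u^6 - 2.4*u^5 - 3.21*u^4 - 1.9*u^3 + 1.92*u^2 + 5.59*u - 4.69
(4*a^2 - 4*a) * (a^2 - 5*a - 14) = 4*a^4 - 24*a^3 - 36*a^2 + 56*a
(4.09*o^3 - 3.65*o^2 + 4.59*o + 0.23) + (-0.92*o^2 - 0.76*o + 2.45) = 4.09*o^3 - 4.57*o^2 + 3.83*o + 2.68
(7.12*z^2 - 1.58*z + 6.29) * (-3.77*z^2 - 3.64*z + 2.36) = -26.8424*z^4 - 19.9602*z^3 - 1.1589*z^2 - 26.6244*z + 14.8444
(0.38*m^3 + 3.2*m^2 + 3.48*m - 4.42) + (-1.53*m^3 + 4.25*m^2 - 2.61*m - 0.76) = -1.15*m^3 + 7.45*m^2 + 0.87*m - 5.18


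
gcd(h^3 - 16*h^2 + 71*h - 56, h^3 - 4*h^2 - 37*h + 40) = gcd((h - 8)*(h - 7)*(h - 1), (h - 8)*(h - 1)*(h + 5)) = h^2 - 9*h + 8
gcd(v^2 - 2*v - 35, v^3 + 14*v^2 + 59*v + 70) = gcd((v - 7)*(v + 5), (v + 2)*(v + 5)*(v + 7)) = v + 5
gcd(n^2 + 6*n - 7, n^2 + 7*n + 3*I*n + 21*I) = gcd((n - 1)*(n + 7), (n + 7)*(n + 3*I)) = n + 7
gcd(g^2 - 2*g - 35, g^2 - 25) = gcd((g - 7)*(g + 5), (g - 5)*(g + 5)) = g + 5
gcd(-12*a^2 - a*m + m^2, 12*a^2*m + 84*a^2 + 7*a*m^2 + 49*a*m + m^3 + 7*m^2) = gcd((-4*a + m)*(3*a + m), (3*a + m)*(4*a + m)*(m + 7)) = 3*a + m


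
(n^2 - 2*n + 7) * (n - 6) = n^3 - 8*n^2 + 19*n - 42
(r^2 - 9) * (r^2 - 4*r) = r^4 - 4*r^3 - 9*r^2 + 36*r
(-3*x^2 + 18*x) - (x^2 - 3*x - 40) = -4*x^2 + 21*x + 40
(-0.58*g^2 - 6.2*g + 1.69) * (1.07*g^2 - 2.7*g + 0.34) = -0.6206*g^4 - 5.068*g^3 + 18.3511*g^2 - 6.671*g + 0.5746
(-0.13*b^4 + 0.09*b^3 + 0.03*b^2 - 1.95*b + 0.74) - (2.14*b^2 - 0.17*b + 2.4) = -0.13*b^4 + 0.09*b^3 - 2.11*b^2 - 1.78*b - 1.66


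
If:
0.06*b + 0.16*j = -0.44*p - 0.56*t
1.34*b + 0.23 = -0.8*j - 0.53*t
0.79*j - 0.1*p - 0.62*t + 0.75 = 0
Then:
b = 0.373886871299935 - 0.758975507022868*t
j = 0.608783974263304*t - 0.913760509427392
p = 0.281291975523606 - 1.3906066033199*t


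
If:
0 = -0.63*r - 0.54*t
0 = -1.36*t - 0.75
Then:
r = 0.47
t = -0.55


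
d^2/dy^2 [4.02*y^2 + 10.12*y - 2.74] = 8.04000000000000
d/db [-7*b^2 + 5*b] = 5 - 14*b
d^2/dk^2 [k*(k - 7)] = 2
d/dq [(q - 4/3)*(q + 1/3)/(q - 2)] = (q^2 - 4*q + 22/9)/(q^2 - 4*q + 4)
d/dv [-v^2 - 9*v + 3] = -2*v - 9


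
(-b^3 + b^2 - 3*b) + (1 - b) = -b^3 + b^2 - 4*b + 1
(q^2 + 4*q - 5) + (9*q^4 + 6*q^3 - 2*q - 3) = 9*q^4 + 6*q^3 + q^2 + 2*q - 8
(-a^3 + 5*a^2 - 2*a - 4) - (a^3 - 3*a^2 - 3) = -2*a^3 + 8*a^2 - 2*a - 1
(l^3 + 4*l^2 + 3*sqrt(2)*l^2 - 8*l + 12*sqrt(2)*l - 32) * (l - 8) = l^4 - 4*l^3 + 3*sqrt(2)*l^3 - 40*l^2 - 12*sqrt(2)*l^2 - 96*sqrt(2)*l + 32*l + 256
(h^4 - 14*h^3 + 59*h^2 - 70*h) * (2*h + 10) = 2*h^5 - 18*h^4 - 22*h^3 + 450*h^2 - 700*h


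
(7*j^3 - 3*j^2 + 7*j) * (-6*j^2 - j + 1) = -42*j^5 + 11*j^4 - 32*j^3 - 10*j^2 + 7*j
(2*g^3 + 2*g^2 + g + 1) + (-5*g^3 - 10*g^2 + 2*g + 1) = -3*g^3 - 8*g^2 + 3*g + 2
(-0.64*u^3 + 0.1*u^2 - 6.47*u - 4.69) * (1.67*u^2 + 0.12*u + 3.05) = -1.0688*u^5 + 0.0902*u^4 - 12.7449*u^3 - 8.3037*u^2 - 20.2963*u - 14.3045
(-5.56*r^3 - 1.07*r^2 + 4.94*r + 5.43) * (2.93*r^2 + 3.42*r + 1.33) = -16.2908*r^5 - 22.1503*r^4 + 3.42*r^3 + 31.3816*r^2 + 25.1408*r + 7.2219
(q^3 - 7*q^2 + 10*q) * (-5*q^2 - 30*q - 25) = -5*q^5 + 5*q^4 + 135*q^3 - 125*q^2 - 250*q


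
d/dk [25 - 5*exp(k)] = -5*exp(k)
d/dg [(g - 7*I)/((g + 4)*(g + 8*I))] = ((-g + 7*I)*(g + 4) + (-g + 7*I)*(g + 8*I) + (g + 4)*(g + 8*I))/((g + 4)^2*(g + 8*I)^2)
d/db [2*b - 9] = 2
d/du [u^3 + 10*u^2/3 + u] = 3*u^2 + 20*u/3 + 1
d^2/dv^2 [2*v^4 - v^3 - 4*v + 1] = 6*v*(4*v - 1)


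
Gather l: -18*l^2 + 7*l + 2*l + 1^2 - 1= -18*l^2 + 9*l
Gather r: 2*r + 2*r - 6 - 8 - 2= 4*r - 16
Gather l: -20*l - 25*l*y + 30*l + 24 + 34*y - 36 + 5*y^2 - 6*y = l*(10 - 25*y) + 5*y^2 + 28*y - 12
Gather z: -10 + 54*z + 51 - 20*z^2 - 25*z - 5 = -20*z^2 + 29*z + 36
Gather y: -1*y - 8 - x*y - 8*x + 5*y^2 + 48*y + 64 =-8*x + 5*y^2 + y*(47 - x) + 56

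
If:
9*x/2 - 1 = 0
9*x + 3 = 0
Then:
No Solution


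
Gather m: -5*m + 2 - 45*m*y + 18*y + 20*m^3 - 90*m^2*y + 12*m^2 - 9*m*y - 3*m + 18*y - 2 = 20*m^3 + m^2*(12 - 90*y) + m*(-54*y - 8) + 36*y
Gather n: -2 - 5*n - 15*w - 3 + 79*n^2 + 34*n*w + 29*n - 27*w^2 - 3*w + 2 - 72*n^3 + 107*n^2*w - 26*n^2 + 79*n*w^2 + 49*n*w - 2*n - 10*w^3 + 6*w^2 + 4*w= -72*n^3 + n^2*(107*w + 53) + n*(79*w^2 + 83*w + 22) - 10*w^3 - 21*w^2 - 14*w - 3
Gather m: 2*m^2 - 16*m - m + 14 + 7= 2*m^2 - 17*m + 21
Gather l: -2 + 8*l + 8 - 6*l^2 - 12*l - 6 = -6*l^2 - 4*l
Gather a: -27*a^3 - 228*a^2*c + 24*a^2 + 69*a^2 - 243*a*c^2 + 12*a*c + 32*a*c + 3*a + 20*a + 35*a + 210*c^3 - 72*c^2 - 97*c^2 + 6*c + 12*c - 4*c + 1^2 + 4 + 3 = -27*a^3 + a^2*(93 - 228*c) + a*(-243*c^2 + 44*c + 58) + 210*c^3 - 169*c^2 + 14*c + 8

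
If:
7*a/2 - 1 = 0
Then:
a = 2/7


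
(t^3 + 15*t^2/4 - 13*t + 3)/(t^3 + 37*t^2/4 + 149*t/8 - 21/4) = 2*(t - 2)/(2*t + 7)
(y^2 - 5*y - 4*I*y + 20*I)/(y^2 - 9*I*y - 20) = (y - 5)/(y - 5*I)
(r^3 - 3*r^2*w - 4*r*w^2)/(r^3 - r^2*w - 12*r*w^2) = (r + w)/(r + 3*w)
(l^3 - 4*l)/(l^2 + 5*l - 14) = l*(l + 2)/(l + 7)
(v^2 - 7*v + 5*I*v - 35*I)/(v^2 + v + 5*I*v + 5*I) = (v - 7)/(v + 1)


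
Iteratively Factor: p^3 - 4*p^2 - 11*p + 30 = (p - 2)*(p^2 - 2*p - 15) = (p - 2)*(p + 3)*(p - 5)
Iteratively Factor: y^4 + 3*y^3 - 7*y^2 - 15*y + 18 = (y - 1)*(y^3 + 4*y^2 - 3*y - 18) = (y - 1)*(y + 3)*(y^2 + y - 6) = (y - 1)*(y + 3)^2*(y - 2)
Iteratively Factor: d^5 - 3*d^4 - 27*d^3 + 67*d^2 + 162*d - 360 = (d + 3)*(d^4 - 6*d^3 - 9*d^2 + 94*d - 120) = (d - 5)*(d + 3)*(d^3 - d^2 - 14*d + 24) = (d - 5)*(d + 3)*(d + 4)*(d^2 - 5*d + 6) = (d - 5)*(d - 3)*(d + 3)*(d + 4)*(d - 2)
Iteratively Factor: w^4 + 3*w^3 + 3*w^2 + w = (w + 1)*(w^3 + 2*w^2 + w) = (w + 1)^2*(w^2 + w) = (w + 1)^3*(w)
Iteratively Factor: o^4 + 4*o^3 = (o)*(o^3 + 4*o^2) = o^2*(o^2 + 4*o) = o^2*(o + 4)*(o)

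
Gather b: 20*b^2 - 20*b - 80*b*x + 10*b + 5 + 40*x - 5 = 20*b^2 + b*(-80*x - 10) + 40*x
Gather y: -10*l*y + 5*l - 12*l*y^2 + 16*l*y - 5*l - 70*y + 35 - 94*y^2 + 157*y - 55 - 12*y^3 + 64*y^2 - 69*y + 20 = -12*y^3 + y^2*(-12*l - 30) + y*(6*l + 18)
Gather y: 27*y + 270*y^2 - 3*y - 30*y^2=240*y^2 + 24*y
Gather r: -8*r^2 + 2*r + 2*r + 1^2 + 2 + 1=-8*r^2 + 4*r + 4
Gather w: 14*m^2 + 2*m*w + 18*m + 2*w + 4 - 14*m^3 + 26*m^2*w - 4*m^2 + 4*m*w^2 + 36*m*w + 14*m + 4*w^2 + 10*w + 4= -14*m^3 + 10*m^2 + 32*m + w^2*(4*m + 4) + w*(26*m^2 + 38*m + 12) + 8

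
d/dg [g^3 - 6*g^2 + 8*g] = 3*g^2 - 12*g + 8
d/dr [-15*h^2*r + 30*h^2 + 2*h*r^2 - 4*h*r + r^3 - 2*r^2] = -15*h^2 + 4*h*r - 4*h + 3*r^2 - 4*r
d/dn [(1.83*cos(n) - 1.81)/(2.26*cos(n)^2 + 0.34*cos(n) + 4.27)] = (4.1358*cos(n)^2 - 8.1812*cos(n) - 8.4295)*sin(n)/(5.1076*cos(n)^4 + 1.5368*cos(n)^3 + 19.416*cos(n)^2 + 2.9036*cos(n) + 18.2329)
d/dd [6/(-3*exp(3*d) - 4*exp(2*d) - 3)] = (54*exp(d) + 48)*exp(2*d)/(3*exp(3*d) + 4*exp(2*d) + 3)^2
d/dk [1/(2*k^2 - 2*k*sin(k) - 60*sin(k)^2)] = (k*cos(k) - 2*k + sin(k) + 30*sin(2*k))/(2*(k - 6*sin(k))^2*(k + 5*sin(k))^2)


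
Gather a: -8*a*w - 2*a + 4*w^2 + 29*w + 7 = a*(-8*w - 2) + 4*w^2 + 29*w + 7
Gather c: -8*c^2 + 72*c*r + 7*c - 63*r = -8*c^2 + c*(72*r + 7) - 63*r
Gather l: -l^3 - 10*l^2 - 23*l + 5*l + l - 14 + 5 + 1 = -l^3 - 10*l^2 - 17*l - 8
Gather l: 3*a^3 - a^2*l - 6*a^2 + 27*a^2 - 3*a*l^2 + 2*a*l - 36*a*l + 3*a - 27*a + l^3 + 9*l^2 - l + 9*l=3*a^3 + 21*a^2 - 24*a + l^3 + l^2*(9 - 3*a) + l*(-a^2 - 34*a + 8)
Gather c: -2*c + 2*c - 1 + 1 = 0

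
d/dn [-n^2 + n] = 1 - 2*n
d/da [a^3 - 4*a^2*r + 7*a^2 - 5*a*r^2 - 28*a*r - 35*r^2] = 3*a^2 - 8*a*r + 14*a - 5*r^2 - 28*r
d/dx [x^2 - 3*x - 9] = 2*x - 3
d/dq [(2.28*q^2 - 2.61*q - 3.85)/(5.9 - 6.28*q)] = (-14.3184*q^2 + 26.904*q - 39.577)/(39.4384*q^2 - 74.104*q + 34.81)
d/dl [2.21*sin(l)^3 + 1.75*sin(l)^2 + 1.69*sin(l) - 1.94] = (6.63*sin(l)^2 + 3.5*sin(l) + 1.69)*cos(l)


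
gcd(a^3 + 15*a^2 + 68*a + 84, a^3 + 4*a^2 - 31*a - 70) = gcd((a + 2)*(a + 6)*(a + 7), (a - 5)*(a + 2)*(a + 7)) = a^2 + 9*a + 14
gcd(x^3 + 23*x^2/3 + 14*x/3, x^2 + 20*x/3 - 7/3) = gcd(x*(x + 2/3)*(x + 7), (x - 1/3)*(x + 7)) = x + 7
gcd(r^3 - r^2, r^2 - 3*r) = r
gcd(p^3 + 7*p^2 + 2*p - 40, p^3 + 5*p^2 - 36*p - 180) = p + 5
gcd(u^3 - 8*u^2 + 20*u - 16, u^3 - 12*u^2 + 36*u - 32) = u^2 - 4*u + 4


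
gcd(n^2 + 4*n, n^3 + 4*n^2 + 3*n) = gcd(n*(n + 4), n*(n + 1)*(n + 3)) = n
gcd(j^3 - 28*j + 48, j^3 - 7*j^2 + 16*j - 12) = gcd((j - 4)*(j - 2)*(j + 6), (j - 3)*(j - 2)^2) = j - 2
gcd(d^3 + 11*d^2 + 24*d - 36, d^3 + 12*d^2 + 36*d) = d^2 + 12*d + 36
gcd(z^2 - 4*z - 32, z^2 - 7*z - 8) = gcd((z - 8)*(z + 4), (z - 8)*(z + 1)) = z - 8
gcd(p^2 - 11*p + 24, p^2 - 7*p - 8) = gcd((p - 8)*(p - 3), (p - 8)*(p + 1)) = p - 8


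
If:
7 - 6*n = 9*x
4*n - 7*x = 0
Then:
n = 49/78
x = 14/39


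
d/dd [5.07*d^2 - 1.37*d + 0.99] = 10.14*d - 1.37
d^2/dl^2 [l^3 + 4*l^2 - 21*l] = 6*l + 8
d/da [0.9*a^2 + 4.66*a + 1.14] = 1.8*a + 4.66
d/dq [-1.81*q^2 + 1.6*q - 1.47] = 1.6 - 3.62*q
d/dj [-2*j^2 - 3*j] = -4*j - 3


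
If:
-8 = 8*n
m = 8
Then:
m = 8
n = -1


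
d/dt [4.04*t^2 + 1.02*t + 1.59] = 8.08*t + 1.02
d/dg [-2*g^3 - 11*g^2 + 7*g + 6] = -6*g^2 - 22*g + 7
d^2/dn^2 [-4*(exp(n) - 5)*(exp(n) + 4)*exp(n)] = (-36*exp(2*n) + 16*exp(n) + 80)*exp(n)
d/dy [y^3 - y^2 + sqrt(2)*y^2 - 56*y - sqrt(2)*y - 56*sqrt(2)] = 3*y^2 - 2*y + 2*sqrt(2)*y - 56 - sqrt(2)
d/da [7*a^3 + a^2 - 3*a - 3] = 21*a^2 + 2*a - 3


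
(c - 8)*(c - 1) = c^2 - 9*c + 8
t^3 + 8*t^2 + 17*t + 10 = (t + 1)*(t + 2)*(t + 5)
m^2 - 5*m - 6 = (m - 6)*(m + 1)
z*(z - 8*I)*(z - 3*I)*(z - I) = z^4 - 12*I*z^3 - 35*z^2 + 24*I*z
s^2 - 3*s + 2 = (s - 2)*(s - 1)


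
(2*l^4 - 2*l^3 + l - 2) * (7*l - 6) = 14*l^5 - 26*l^4 + 12*l^3 + 7*l^2 - 20*l + 12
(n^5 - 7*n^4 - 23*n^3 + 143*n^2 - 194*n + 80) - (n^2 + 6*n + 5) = n^5 - 7*n^4 - 23*n^3 + 142*n^2 - 200*n + 75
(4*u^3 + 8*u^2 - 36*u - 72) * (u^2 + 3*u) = 4*u^5 + 20*u^4 - 12*u^3 - 180*u^2 - 216*u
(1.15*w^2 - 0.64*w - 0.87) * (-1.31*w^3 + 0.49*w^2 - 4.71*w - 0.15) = -1.5065*w^5 + 1.4019*w^4 - 4.5904*w^3 + 2.4156*w^2 + 4.1937*w + 0.1305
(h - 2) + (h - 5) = 2*h - 7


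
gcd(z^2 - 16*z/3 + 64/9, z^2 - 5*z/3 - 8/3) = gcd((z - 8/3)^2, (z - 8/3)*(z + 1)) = z - 8/3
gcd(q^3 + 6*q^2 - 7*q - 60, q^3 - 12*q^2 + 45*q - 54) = q - 3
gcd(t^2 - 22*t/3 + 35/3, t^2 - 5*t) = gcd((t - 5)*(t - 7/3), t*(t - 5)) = t - 5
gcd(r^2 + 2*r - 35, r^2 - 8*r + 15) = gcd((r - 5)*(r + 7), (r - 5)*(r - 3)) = r - 5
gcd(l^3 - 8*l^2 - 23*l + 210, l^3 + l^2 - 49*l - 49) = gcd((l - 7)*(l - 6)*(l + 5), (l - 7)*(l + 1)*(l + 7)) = l - 7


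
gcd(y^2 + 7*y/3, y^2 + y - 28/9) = y + 7/3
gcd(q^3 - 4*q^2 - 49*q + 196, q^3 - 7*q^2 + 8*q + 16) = q - 4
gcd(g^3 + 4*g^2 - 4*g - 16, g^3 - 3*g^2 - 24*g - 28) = g + 2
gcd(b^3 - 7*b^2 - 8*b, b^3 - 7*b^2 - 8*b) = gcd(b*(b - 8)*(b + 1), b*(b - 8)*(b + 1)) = b^3 - 7*b^2 - 8*b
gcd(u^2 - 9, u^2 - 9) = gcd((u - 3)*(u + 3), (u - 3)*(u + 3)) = u^2 - 9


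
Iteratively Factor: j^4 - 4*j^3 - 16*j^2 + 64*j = (j)*(j^3 - 4*j^2 - 16*j + 64) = j*(j - 4)*(j^2 - 16) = j*(j - 4)^2*(j + 4)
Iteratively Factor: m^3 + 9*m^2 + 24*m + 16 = (m + 4)*(m^2 + 5*m + 4) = (m + 1)*(m + 4)*(m + 4)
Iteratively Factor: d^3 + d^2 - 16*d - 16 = (d + 1)*(d^2 - 16) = (d - 4)*(d + 1)*(d + 4)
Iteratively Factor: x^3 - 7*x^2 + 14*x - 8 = (x - 2)*(x^2 - 5*x + 4) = (x - 2)*(x - 1)*(x - 4)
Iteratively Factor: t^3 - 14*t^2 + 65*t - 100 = (t - 4)*(t^2 - 10*t + 25) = (t - 5)*(t - 4)*(t - 5)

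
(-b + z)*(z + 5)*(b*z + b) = -b^2*z^2 - 6*b^2*z - 5*b^2 + b*z^3 + 6*b*z^2 + 5*b*z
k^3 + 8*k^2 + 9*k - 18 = (k - 1)*(k + 3)*(k + 6)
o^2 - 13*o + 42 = (o - 7)*(o - 6)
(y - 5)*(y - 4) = y^2 - 9*y + 20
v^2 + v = v*(v + 1)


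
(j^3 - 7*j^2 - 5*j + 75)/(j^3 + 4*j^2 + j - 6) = (j^2 - 10*j + 25)/(j^2 + j - 2)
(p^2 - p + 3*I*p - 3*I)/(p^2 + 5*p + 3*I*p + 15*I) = (p - 1)/(p + 5)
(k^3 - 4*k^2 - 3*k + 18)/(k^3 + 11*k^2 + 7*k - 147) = (k^2 - k - 6)/(k^2 + 14*k + 49)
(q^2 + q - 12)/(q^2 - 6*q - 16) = (-q^2 - q + 12)/(-q^2 + 6*q + 16)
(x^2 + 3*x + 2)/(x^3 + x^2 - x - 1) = (x + 2)/(x^2 - 1)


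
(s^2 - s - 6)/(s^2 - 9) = (s + 2)/(s + 3)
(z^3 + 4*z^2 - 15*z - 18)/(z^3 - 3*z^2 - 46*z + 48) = (z^2 - 2*z - 3)/(z^2 - 9*z + 8)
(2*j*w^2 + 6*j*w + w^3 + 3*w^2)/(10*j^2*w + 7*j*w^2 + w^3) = (w + 3)/(5*j + w)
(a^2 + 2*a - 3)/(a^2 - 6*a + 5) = (a + 3)/(a - 5)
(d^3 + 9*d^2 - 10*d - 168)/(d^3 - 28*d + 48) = (d + 7)/(d - 2)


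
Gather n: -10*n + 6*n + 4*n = 0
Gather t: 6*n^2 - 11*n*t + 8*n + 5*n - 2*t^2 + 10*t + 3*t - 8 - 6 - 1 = 6*n^2 + 13*n - 2*t^2 + t*(13 - 11*n) - 15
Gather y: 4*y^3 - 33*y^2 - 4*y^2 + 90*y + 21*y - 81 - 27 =4*y^3 - 37*y^2 + 111*y - 108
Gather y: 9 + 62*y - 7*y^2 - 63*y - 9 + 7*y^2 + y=0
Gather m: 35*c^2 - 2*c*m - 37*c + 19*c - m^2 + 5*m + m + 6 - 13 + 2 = 35*c^2 - 18*c - m^2 + m*(6 - 2*c) - 5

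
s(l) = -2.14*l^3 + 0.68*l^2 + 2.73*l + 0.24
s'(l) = -6.42*l^2 + 1.36*l + 2.73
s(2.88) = -37.38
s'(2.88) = -46.60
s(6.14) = -452.72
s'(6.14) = -230.95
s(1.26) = 0.48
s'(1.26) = -5.75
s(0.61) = 1.67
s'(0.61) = 1.17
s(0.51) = 1.53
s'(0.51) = 1.75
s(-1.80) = 10.01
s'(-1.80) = -20.52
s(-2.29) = 23.25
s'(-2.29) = -34.05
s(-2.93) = 51.91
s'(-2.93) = -56.37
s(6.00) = -421.14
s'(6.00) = -220.23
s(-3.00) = 55.95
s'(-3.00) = -59.13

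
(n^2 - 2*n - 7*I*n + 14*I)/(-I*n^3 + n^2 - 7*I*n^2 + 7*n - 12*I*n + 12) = (I*n^2 + n*(7 - 2*I) - 14)/(n^3 + n^2*(7 + I) + n*(12 + 7*I) + 12*I)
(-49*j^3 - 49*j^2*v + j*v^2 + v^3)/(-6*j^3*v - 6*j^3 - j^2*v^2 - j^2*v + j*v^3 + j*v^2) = (49*j^3 + 49*j^2*v - j*v^2 - v^3)/(j*(6*j^2*v + 6*j^2 + j*v^2 + j*v - v^3 - v^2))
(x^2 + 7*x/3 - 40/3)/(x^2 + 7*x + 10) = (x - 8/3)/(x + 2)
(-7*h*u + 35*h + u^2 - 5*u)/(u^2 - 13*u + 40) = (-7*h + u)/(u - 8)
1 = 1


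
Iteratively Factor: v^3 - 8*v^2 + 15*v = (v - 5)*(v^2 - 3*v) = (v - 5)*(v - 3)*(v)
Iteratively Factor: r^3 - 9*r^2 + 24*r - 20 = (r - 2)*(r^2 - 7*r + 10) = (r - 2)^2*(r - 5)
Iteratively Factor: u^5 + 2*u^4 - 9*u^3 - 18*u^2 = (u)*(u^4 + 2*u^3 - 9*u^2 - 18*u) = u^2*(u^3 + 2*u^2 - 9*u - 18) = u^2*(u + 3)*(u^2 - u - 6) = u^2*(u + 2)*(u + 3)*(u - 3)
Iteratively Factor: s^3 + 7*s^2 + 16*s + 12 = (s + 2)*(s^2 + 5*s + 6) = (s + 2)*(s + 3)*(s + 2)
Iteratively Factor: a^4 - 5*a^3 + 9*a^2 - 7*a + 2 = (a - 1)*(a^3 - 4*a^2 + 5*a - 2) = (a - 1)^2*(a^2 - 3*a + 2) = (a - 2)*(a - 1)^2*(a - 1)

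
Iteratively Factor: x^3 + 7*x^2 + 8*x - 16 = (x + 4)*(x^2 + 3*x - 4) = (x + 4)^2*(x - 1)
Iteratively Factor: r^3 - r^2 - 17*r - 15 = (r + 1)*(r^2 - 2*r - 15) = (r - 5)*(r + 1)*(r + 3)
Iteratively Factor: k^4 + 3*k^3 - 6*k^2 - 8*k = (k + 4)*(k^3 - k^2 - 2*k) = (k - 2)*(k + 4)*(k^2 + k) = k*(k - 2)*(k + 4)*(k + 1)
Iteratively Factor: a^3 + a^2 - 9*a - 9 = (a + 1)*(a^2 - 9) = (a + 1)*(a + 3)*(a - 3)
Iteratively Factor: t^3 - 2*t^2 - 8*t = (t - 4)*(t^2 + 2*t) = t*(t - 4)*(t + 2)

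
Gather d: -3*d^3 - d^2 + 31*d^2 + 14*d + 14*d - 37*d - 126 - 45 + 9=-3*d^3 + 30*d^2 - 9*d - 162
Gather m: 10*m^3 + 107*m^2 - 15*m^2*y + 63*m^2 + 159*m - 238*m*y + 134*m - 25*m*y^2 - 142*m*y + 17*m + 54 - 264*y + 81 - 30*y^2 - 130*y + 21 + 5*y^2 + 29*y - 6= 10*m^3 + m^2*(170 - 15*y) + m*(-25*y^2 - 380*y + 310) - 25*y^2 - 365*y + 150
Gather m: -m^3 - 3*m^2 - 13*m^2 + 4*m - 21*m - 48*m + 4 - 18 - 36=-m^3 - 16*m^2 - 65*m - 50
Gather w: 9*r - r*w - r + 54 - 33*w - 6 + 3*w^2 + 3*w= 8*r + 3*w^2 + w*(-r - 30) + 48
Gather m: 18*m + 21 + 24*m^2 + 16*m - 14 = 24*m^2 + 34*m + 7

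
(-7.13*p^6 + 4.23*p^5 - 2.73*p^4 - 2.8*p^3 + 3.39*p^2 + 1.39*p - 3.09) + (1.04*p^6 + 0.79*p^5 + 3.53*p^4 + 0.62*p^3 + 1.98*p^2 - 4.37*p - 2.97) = -6.09*p^6 + 5.02*p^5 + 0.8*p^4 - 2.18*p^3 + 5.37*p^2 - 2.98*p - 6.06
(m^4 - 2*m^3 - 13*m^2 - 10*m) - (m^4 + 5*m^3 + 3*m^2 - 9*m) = -7*m^3 - 16*m^2 - m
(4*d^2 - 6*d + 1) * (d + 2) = 4*d^3 + 2*d^2 - 11*d + 2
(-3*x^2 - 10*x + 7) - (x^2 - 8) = -4*x^2 - 10*x + 15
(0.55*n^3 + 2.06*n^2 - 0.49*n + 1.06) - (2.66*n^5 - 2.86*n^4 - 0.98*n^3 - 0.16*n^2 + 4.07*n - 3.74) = -2.66*n^5 + 2.86*n^4 + 1.53*n^3 + 2.22*n^2 - 4.56*n + 4.8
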